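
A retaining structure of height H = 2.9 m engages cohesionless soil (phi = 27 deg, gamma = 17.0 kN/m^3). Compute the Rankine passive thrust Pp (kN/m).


Compute passive earth pressure coefficient:
Kp = tan^2(45 + phi/2) = tan^2(58.5) = 2.66294
Compute passive force:
Pp = 0.5 * Kp * gamma * H^2
Pp = 0.5 * 2.66294 * 17.0 * 2.9^2
Pp = 190.36 kN/m


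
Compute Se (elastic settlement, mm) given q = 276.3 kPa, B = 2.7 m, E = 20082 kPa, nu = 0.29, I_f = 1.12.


Result: 38.107 mm

Derivation:
Using Se = q * B * (1 - nu^2) * I_f / E
1 - nu^2 = 1 - 0.29^2 = 0.9159
Se = 276.3 * 2.7 * 0.9159 * 1.12 / 20082
Se = 0.038107 m
Convert to mm: Se = 0.038107 * 1000 = 38.107 mm


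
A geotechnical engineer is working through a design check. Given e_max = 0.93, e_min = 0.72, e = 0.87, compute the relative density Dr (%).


Using Dr = (e_max - e) / (e_max - e_min) * 100
e_max - e = 0.93 - 0.87 = 0.06
e_max - e_min = 0.93 - 0.72 = 0.21
Dr = 0.06 / 0.21 * 100
Dr = 28.57 %


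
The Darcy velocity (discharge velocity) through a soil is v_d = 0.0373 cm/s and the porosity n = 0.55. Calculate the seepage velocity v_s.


Using v_s = v_d / n
v_s = 0.0373 / 0.55
v_s = 0.06782 cm/s


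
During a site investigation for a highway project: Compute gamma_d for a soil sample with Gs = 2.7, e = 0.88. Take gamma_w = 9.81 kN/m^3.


Using gamma_d = Gs * gamma_w / (1 + e)
gamma_d = 2.7 * 9.81 / (1 + 0.88)
gamma_d = 2.7 * 9.81 / 1.88
gamma_d = 14.089 kN/m^3


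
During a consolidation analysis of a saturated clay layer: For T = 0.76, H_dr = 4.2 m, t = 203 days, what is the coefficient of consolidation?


Using cv = T * H_dr^2 / t
H_dr^2 = 4.2^2 = 17.64
cv = 0.76 * 17.64 / 203
cv = 0.06604 m^2/day


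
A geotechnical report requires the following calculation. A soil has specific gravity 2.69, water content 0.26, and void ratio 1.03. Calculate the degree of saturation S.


Using S = Gs * w / e
S = 2.69 * 0.26 / 1.03
S = 0.679


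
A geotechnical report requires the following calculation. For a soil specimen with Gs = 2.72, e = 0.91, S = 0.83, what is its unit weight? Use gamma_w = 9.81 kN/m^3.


Using gamma = gamma_w * (Gs + S*e) / (1 + e)
Numerator: Gs + S*e = 2.72 + 0.83*0.91 = 3.4753
Denominator: 1 + e = 1 + 0.91 = 1.91
gamma = 9.81 * 3.4753 / 1.91
gamma = 17.85 kN/m^3


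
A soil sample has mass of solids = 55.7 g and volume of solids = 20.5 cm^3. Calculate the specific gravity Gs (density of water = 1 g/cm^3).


Using Gs = m_s / (V_s * rho_w)
Since rho_w = 1 g/cm^3:
Gs = 55.7 / 20.5
Gs = 2.717


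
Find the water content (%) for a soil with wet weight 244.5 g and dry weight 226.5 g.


Using w = (m_wet - m_dry) / m_dry * 100
m_wet - m_dry = 244.5 - 226.5 = 18.0 g
w = 18.0 / 226.5 * 100
w = 7.95 %


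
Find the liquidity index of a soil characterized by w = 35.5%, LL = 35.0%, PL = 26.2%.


First compute the plasticity index:
PI = LL - PL = 35.0 - 26.2 = 8.8
Then compute the liquidity index:
LI = (w - PL) / PI
LI = (35.5 - 26.2) / 8.8
LI = 1.057


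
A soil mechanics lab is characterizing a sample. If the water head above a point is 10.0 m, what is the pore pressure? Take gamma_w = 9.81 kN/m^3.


Using u = gamma_w * h_w
u = 9.81 * 10.0
u = 98.1 kPa


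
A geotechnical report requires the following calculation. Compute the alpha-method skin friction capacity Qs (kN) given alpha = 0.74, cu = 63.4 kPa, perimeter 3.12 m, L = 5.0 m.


Using Qs = alpha * cu * perimeter * L
Qs = 0.74 * 63.4 * 3.12 * 5.0
Qs = 731.89 kN


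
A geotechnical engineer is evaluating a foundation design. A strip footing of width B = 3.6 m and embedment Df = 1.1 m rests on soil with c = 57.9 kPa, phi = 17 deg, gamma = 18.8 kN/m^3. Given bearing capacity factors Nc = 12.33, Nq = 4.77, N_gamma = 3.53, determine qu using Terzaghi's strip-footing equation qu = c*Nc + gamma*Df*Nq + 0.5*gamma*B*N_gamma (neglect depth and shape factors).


Compute qu = c*Nc + gamma*Df*Nq + 0.5*gamma*B*N_gamma
Term 1: 57.9 * 12.33 = 713.907
Term 2: 18.8 * 1.1 * 4.77 = 98.6436
Term 3: 0.5 * 18.8 * 3.6 * 3.53 = 119.4552
qu = 713.907 + 98.6436 + 119.4552
qu = 932.01 kPa


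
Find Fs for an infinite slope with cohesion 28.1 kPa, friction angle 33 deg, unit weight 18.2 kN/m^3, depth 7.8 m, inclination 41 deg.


Using Fs = c / (gamma*H*sin(beta)*cos(beta)) + tan(phi)/tan(beta)
Cohesion contribution = 28.1 / (18.2*7.8*sin(41)*cos(41))
Cohesion contribution = 0.399777
Friction contribution = tan(33)/tan(41) = 0.747058
Fs = 0.399777 + 0.747058
Fs = 1.147


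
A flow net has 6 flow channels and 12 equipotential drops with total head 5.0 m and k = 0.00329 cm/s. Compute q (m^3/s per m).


Convert k to m/s for unit consistency with H:
k = 0.00329 cm/s = 0.00329 / 100 m/s = 3.29e-05 m/s
Using q = k * H * Nf / Nd
Nf / Nd = 6 / 12 = 0.5
q = 3.29e-05 * 5.0 * 0.5
q = 8.225e-05 m^3/s per m


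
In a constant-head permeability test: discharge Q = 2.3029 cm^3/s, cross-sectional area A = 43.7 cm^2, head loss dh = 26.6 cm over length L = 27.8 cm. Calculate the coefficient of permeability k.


Result: 0.055075 cm/s

Derivation:
Compute hydraulic gradient:
i = dh / L = 26.6 / 27.8 = 0.956835
Then apply Darcy's law:
k = Q / (A * i)
k = 2.3029 / (43.7 * 0.956835)
k = 2.3029 / 41.8137
k = 0.055075 cm/s


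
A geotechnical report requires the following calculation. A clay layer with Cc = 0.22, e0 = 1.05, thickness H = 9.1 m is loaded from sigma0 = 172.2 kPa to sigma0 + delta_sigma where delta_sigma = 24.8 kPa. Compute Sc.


Using Sc = Cc * H / (1 + e0) * log10((sigma0 + delta_sigma) / sigma0)
Stress ratio = (172.2 + 24.8) / 172.2 = 1.14402
log10(1.14402) = 0.0584331
Cc * H / (1 + e0) = 0.22 * 9.1 / (1 + 1.05) = 0.976585
Sc = 0.976585 * 0.0584331
Sc = 0.0571 m


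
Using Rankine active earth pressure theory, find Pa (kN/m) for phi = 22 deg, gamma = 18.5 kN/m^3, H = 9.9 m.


Compute active earth pressure coefficient:
Ka = tan^2(45 - phi/2) = tan^2(34.0) = 0.454962
Compute active force:
Pa = 0.5 * Ka * gamma * H^2
Pa = 0.5 * 0.454962 * 18.5 * 9.9^2
Pa = 412.46 kN/m


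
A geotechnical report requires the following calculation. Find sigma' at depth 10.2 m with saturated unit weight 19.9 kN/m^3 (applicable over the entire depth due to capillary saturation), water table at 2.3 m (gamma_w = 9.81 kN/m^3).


Total stress = gamma_sat * depth
sigma = 19.9 * 10.2 = 202.98 kPa
Pore water pressure u = gamma_w * (depth - d_wt)
u = 9.81 * (10.2 - 2.3) = 77.499 kPa
Effective stress = sigma - u
sigma' = 202.98 - 77.499 = 125.48 kPa


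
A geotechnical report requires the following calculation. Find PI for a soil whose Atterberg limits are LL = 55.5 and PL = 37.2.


Using PI = LL - PL
PI = 55.5 - 37.2
PI = 18.3


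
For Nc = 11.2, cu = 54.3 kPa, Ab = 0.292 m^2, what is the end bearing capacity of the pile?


Result: 177.58 kN

Derivation:
Using Qb = Nc * cu * Ab
Qb = 11.2 * 54.3 * 0.292
Qb = 177.58 kN


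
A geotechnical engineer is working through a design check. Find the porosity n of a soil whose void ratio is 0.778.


Result: 0.4376

Derivation:
Using the relation n = e / (1 + e)
n = 0.778 / (1 + 0.778)
n = 0.778 / 1.778
n = 0.4376


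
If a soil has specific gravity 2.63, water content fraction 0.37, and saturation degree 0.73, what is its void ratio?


Result: 1.333

Derivation:
Using the relation e = Gs * w / S
e = 2.63 * 0.37 / 0.73
e = 1.333


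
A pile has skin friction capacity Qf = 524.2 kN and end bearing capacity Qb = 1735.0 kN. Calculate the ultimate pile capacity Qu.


Using Qu = Qf + Qb
Qu = 524.2 + 1735.0
Qu = 2259.2 kN


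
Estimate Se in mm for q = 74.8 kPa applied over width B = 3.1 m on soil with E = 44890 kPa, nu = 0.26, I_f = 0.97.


Using Se = q * B * (1 - nu^2) * I_f / E
1 - nu^2 = 1 - 0.26^2 = 0.9324
Se = 74.8 * 3.1 * 0.9324 * 0.97 / 44890
Se = 0.004672 m
Convert to mm: Se = 0.004672 * 1000 = 4.672 mm


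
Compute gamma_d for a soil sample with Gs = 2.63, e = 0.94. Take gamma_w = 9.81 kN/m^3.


Using gamma_d = Gs * gamma_w / (1 + e)
gamma_d = 2.63 * 9.81 / (1 + 0.94)
gamma_d = 2.63 * 9.81 / 1.94
gamma_d = 13.299 kN/m^3


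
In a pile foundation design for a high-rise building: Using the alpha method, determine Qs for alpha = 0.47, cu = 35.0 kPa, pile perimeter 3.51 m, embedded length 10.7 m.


Using Qs = alpha * cu * perimeter * L
Qs = 0.47 * 35.0 * 3.51 * 10.7
Qs = 617.81 kN


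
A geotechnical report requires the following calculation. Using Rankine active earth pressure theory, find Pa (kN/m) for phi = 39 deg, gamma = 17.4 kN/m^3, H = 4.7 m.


Compute active earth pressure coefficient:
Ka = tan^2(45 - phi/2) = tan^2(25.5) = 0.227506
Compute active force:
Pa = 0.5 * Ka * gamma * H^2
Pa = 0.5 * 0.227506 * 17.4 * 4.7^2
Pa = 43.72 kN/m


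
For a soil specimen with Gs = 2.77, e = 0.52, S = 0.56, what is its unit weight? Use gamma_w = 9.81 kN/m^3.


Using gamma = gamma_w * (Gs + S*e) / (1 + e)
Numerator: Gs + S*e = 2.77 + 0.56*0.52 = 3.0612
Denominator: 1 + e = 1 + 0.52 = 1.52
gamma = 9.81 * 3.0612 / 1.52
gamma = 19.757 kN/m^3


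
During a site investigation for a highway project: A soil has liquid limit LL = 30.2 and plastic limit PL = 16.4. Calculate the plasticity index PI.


Using PI = LL - PL
PI = 30.2 - 16.4
PI = 13.8


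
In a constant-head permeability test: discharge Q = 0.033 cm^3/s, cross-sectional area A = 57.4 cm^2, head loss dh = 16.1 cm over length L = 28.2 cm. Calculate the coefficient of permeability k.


Result: 0.001007 cm/s

Derivation:
Compute hydraulic gradient:
i = dh / L = 16.1 / 28.2 = 0.570922
Then apply Darcy's law:
k = Q / (A * i)
k = 0.033 / (57.4 * 0.570922)
k = 0.033 / 32.7709
k = 0.001007 cm/s


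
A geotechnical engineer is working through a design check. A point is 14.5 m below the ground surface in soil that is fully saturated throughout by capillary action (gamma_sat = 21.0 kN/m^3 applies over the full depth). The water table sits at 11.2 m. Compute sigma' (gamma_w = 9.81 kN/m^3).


Result: 272.13 kPa

Derivation:
Total stress = gamma_sat * depth
sigma = 21.0 * 14.5 = 304.5 kPa
Pore water pressure u = gamma_w * (depth - d_wt)
u = 9.81 * (14.5 - 11.2) = 32.373 kPa
Effective stress = sigma - u
sigma' = 304.5 - 32.373 = 272.13 kPa


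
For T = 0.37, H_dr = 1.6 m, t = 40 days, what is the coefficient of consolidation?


Using cv = T * H_dr^2 / t
H_dr^2 = 1.6^2 = 2.56
cv = 0.37 * 2.56 / 40
cv = 0.02368 m^2/day


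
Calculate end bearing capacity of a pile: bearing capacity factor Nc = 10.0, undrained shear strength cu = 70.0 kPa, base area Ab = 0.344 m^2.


Result: 240.8 kN

Derivation:
Using Qb = Nc * cu * Ab
Qb = 10.0 * 70.0 * 0.344
Qb = 240.8 kN


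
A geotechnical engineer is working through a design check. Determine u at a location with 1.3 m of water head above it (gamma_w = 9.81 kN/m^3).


Using u = gamma_w * h_w
u = 9.81 * 1.3
u = 12.75 kPa


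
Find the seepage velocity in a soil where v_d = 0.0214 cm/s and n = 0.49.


Using v_s = v_d / n
v_s = 0.0214 / 0.49
v_s = 0.04367 cm/s


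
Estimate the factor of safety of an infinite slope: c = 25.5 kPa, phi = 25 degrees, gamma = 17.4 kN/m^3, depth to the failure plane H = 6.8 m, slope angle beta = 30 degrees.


Using Fs = c / (gamma*H*sin(beta)*cos(beta)) + tan(phi)/tan(beta)
Cohesion contribution = 25.5 / (17.4*6.8*sin(30)*cos(30))
Cohesion contribution = 0.497716
Friction contribution = tan(25)/tan(30) = 0.807669
Fs = 0.497716 + 0.807669
Fs = 1.305


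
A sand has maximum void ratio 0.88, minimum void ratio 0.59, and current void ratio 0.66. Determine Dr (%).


Using Dr = (e_max - e) / (e_max - e_min) * 100
e_max - e = 0.88 - 0.66 = 0.22
e_max - e_min = 0.88 - 0.59 = 0.29
Dr = 0.22 / 0.29 * 100
Dr = 75.86 %


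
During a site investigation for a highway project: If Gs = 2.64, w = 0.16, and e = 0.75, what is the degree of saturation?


Using S = Gs * w / e
S = 2.64 * 0.16 / 0.75
S = 0.5632


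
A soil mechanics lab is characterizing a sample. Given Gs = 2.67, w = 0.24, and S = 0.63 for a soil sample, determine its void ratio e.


Using the relation e = Gs * w / S
e = 2.67 * 0.24 / 0.63
e = 1.0171


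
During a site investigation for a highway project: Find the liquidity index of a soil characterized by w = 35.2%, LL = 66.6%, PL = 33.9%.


Result: 0.04

Derivation:
First compute the plasticity index:
PI = LL - PL = 66.6 - 33.9 = 32.7
Then compute the liquidity index:
LI = (w - PL) / PI
LI = (35.2 - 33.9) / 32.7
LI = 0.04


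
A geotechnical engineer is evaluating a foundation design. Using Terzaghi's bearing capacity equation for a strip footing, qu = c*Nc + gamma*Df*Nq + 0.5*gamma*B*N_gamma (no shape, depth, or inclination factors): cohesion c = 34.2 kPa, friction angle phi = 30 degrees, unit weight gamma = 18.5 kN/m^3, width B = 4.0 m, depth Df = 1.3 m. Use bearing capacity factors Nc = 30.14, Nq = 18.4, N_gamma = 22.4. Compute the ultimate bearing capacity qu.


Compute qu = c*Nc + gamma*Df*Nq + 0.5*gamma*B*N_gamma
Term 1: 34.2 * 30.14 = 1030.788
Term 2: 18.5 * 1.3 * 18.4 = 442.52
Term 3: 0.5 * 18.5 * 4.0 * 22.4 = 828.8
qu = 1030.788 + 442.52 + 828.8
qu = 2302.11 kPa


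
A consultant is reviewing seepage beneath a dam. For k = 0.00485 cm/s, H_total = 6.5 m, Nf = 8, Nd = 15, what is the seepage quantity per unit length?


Convert k to m/s for unit consistency with H:
k = 0.00485 cm/s = 0.00485 / 100 m/s = 4.85e-05 m/s
Using q = k * H * Nf / Nd
Nf / Nd = 8 / 15 = 0.5333
q = 4.85e-05 * 6.5 * 0.5333
q = 0.0001681 m^3/s per m


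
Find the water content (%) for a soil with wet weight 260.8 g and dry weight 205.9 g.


Using w = (m_wet - m_dry) / m_dry * 100
m_wet - m_dry = 260.8 - 205.9 = 54.9 g
w = 54.9 / 205.9 * 100
w = 26.66 %


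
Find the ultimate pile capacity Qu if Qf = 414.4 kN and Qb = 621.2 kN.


Using Qu = Qf + Qb
Qu = 414.4 + 621.2
Qu = 1035.6 kN


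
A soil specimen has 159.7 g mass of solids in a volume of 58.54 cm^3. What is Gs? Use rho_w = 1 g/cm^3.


Using Gs = m_s / (V_s * rho_w)
Since rho_w = 1 g/cm^3:
Gs = 159.7 / 58.54
Gs = 2.728


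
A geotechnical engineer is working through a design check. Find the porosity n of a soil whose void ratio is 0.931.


Using the relation n = e / (1 + e)
n = 0.931 / (1 + 0.931)
n = 0.931 / 1.931
n = 0.4821


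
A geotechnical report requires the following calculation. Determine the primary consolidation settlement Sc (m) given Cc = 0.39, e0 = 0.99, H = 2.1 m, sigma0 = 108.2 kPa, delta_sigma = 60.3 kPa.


Using Sc = Cc * H / (1 + e0) * log10((sigma0 + delta_sigma) / sigma0)
Stress ratio = (108.2 + 60.3) / 108.2 = 1.5573
log10(1.5573) = 0.192373
Cc * H / (1 + e0) = 0.39 * 2.1 / (1 + 0.99) = 0.411558
Sc = 0.411558 * 0.192373
Sc = 0.0792 m


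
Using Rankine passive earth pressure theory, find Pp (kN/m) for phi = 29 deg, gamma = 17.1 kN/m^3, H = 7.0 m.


Result: 1207.44 kN/m

Derivation:
Compute passive earth pressure coefficient:
Kp = tan^2(45 + phi/2) = tan^2(59.5) = 2.88206
Compute passive force:
Pp = 0.5 * Kp * gamma * H^2
Pp = 0.5 * 2.88206 * 17.1 * 7.0^2
Pp = 1207.44 kN/m


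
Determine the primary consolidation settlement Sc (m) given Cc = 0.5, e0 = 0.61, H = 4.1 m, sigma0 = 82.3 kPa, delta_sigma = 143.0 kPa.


Using Sc = Cc * H / (1 + e0) * log10((sigma0 + delta_sigma) / sigma0)
Stress ratio = (82.3 + 143.0) / 82.3 = 2.73755
log10(2.73755) = 0.437361
Cc * H / (1 + e0) = 0.5 * 4.1 / (1 + 0.61) = 1.27329
Sc = 1.27329 * 0.437361
Sc = 0.5569 m


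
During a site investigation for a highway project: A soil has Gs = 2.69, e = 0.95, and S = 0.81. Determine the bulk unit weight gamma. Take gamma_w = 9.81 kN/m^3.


Using gamma = gamma_w * (Gs + S*e) / (1 + e)
Numerator: Gs + S*e = 2.69 + 0.81*0.95 = 3.4595
Denominator: 1 + e = 1 + 0.95 = 1.95
gamma = 9.81 * 3.4595 / 1.95
gamma = 17.404 kN/m^3


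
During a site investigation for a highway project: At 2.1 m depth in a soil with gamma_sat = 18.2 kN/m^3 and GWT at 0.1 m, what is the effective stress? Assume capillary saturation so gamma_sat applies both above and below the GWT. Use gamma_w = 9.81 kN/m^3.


Total stress = gamma_sat * depth
sigma = 18.2 * 2.1 = 38.22 kPa
Pore water pressure u = gamma_w * (depth - d_wt)
u = 9.81 * (2.1 - 0.1) = 19.62 kPa
Effective stress = sigma - u
sigma' = 38.22 - 19.62 = 18.6 kPa


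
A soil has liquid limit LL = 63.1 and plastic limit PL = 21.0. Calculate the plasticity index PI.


Using PI = LL - PL
PI = 63.1 - 21.0
PI = 42.1


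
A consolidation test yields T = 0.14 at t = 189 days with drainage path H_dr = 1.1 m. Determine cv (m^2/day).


Using cv = T * H_dr^2 / t
H_dr^2 = 1.1^2 = 1.21
cv = 0.14 * 1.21 / 189
cv = 0.0009 m^2/day


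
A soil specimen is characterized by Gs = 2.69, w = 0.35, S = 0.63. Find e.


Using the relation e = Gs * w / S
e = 2.69 * 0.35 / 0.63
e = 1.4944


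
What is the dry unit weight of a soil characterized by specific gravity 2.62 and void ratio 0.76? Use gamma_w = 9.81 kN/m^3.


Using gamma_d = Gs * gamma_w / (1 + e)
gamma_d = 2.62 * 9.81 / (1 + 0.76)
gamma_d = 2.62 * 9.81 / 1.76
gamma_d = 14.604 kN/m^3


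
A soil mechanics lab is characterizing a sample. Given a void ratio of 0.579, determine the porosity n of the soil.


Using the relation n = e / (1 + e)
n = 0.579 / (1 + 0.579)
n = 0.579 / 1.579
n = 0.3667


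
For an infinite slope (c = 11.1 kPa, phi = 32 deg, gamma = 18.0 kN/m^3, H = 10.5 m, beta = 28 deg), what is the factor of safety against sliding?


Using Fs = c / (gamma*H*sin(beta)*cos(beta)) + tan(phi)/tan(beta)
Cohesion contribution = 11.1 / (18.0*10.5*sin(28)*cos(28))
Cohesion contribution = 0.141683
Friction contribution = tan(32)/tan(28) = 1.17521
Fs = 0.141683 + 1.17521
Fs = 1.317


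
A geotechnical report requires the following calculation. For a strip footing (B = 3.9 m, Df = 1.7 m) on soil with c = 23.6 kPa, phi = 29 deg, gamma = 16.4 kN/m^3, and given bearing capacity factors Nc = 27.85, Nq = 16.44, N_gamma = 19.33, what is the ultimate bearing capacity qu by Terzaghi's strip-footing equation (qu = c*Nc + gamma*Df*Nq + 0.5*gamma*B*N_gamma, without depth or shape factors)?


Result: 1733.78 kPa

Derivation:
Compute qu = c*Nc + gamma*Df*Nq + 0.5*gamma*B*N_gamma
Term 1: 23.6 * 27.85 = 657.26
Term 2: 16.4 * 1.7 * 16.44 = 458.3472
Term 3: 0.5 * 16.4 * 3.9 * 19.33 = 618.1734
qu = 657.26 + 458.3472 + 618.1734
qu = 1733.78 kPa


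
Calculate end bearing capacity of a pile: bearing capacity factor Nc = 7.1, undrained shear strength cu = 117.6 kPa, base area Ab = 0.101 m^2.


Result: 84.33 kN

Derivation:
Using Qb = Nc * cu * Ab
Qb = 7.1 * 117.6 * 0.101
Qb = 84.33 kN


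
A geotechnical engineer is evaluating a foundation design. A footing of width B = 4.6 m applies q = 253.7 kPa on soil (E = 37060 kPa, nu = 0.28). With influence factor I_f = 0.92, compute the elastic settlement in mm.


Using Se = q * B * (1 - nu^2) * I_f / E
1 - nu^2 = 1 - 0.28^2 = 0.9216
Se = 253.7 * 4.6 * 0.9216 * 0.92 / 37060
Se = 0.026700 m
Convert to mm: Se = 0.026700 * 1000 = 26.7 mm


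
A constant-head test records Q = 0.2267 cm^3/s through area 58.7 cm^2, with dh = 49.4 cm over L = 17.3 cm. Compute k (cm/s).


Result: 0.001352 cm/s

Derivation:
Compute hydraulic gradient:
i = dh / L = 49.4 / 17.3 = 2.85549
Then apply Darcy's law:
k = Q / (A * i)
k = 0.2267 / (58.7 * 2.85549)
k = 0.2267 / 167.617
k = 0.001352 cm/s


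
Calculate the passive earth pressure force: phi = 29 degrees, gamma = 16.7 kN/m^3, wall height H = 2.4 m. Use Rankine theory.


Compute passive earth pressure coefficient:
Kp = tan^2(45 + phi/2) = tan^2(59.5) = 2.88206
Compute passive force:
Pp = 0.5 * Kp * gamma * H^2
Pp = 0.5 * 2.88206 * 16.7 * 2.4^2
Pp = 138.62 kN/m


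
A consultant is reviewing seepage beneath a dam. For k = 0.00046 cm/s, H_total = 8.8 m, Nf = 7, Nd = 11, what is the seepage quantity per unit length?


Convert k to m/s for unit consistency with H:
k = 0.00046 cm/s = 0.00046 / 100 m/s = 4.6e-06 m/s
Using q = k * H * Nf / Nd
Nf / Nd = 7 / 11 = 0.6364
q = 4.6e-06 * 8.8 * 0.6364
q = 2.576e-05 m^3/s per m


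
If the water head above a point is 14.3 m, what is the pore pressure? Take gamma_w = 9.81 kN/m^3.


Result: 140.28 kPa

Derivation:
Using u = gamma_w * h_w
u = 9.81 * 14.3
u = 140.28 kPa


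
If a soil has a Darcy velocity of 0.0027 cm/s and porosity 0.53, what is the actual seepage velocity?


Using v_s = v_d / n
v_s = 0.0027 / 0.53
v_s = 0.00509 cm/s


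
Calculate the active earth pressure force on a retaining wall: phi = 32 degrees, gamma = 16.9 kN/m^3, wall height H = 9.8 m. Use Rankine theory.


Compute active earth pressure coefficient:
Ka = tan^2(45 - phi/2) = tan^2(29.0) = 0.307259
Compute active force:
Pa = 0.5 * Ka * gamma * H^2
Pa = 0.5 * 0.307259 * 16.9 * 9.8^2
Pa = 249.35 kN/m


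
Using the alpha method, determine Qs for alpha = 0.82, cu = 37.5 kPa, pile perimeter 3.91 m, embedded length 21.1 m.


Using Qs = alpha * cu * perimeter * L
Qs = 0.82 * 37.5 * 3.91 * 21.1
Qs = 2536.91 kN


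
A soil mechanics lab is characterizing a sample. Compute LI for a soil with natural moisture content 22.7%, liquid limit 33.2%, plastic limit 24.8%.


First compute the plasticity index:
PI = LL - PL = 33.2 - 24.8 = 8.4
Then compute the liquidity index:
LI = (w - PL) / PI
LI = (22.7 - 24.8) / 8.4
LI = -0.25


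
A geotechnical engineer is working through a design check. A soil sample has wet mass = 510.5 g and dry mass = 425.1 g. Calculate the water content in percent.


Result: 20.09 %

Derivation:
Using w = (m_wet - m_dry) / m_dry * 100
m_wet - m_dry = 510.5 - 425.1 = 85.4 g
w = 85.4 / 425.1 * 100
w = 20.09 %


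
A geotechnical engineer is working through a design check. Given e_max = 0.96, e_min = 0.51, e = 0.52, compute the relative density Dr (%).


Using Dr = (e_max - e) / (e_max - e_min) * 100
e_max - e = 0.96 - 0.52 = 0.44
e_max - e_min = 0.96 - 0.51 = 0.45
Dr = 0.44 / 0.45 * 100
Dr = 97.78 %


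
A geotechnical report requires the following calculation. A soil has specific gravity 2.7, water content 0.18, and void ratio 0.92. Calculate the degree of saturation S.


Using S = Gs * w / e
S = 2.7 * 0.18 / 0.92
S = 0.5283


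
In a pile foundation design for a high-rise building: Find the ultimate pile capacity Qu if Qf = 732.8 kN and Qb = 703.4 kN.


Result: 1436.2 kN

Derivation:
Using Qu = Qf + Qb
Qu = 732.8 + 703.4
Qu = 1436.2 kN


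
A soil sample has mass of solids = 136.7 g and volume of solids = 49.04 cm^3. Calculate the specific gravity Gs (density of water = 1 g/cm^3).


Using Gs = m_s / (V_s * rho_w)
Since rho_w = 1 g/cm^3:
Gs = 136.7 / 49.04
Gs = 2.788


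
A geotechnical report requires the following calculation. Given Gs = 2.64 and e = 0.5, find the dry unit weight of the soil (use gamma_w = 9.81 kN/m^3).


Using gamma_d = Gs * gamma_w / (1 + e)
gamma_d = 2.64 * 9.81 / (1 + 0.5)
gamma_d = 2.64 * 9.81 / 1.5
gamma_d = 17.266 kN/m^3


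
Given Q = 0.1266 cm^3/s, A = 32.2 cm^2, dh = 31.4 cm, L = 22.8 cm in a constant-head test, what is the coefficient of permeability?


Result: 0.002855 cm/s

Derivation:
Compute hydraulic gradient:
i = dh / L = 31.4 / 22.8 = 1.37719
Then apply Darcy's law:
k = Q / (A * i)
k = 0.1266 / (32.2 * 1.37719)
k = 0.1266 / 44.3456
k = 0.002855 cm/s


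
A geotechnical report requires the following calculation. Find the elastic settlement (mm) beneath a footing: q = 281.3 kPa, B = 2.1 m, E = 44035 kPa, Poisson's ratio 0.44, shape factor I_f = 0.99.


Using Se = q * B * (1 - nu^2) * I_f / E
1 - nu^2 = 1 - 0.44^2 = 0.8064
Se = 281.3 * 2.1 * 0.8064 * 0.99 / 44035
Se = 0.010710 m
Convert to mm: Se = 0.010710 * 1000 = 10.71 mm


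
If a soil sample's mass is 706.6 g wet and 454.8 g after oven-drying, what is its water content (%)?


Result: 55.36 %

Derivation:
Using w = (m_wet - m_dry) / m_dry * 100
m_wet - m_dry = 706.6 - 454.8 = 251.8 g
w = 251.8 / 454.8 * 100
w = 55.36 %


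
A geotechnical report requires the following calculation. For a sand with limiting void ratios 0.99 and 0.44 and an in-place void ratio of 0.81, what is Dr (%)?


Using Dr = (e_max - e) / (e_max - e_min) * 100
e_max - e = 0.99 - 0.81 = 0.18
e_max - e_min = 0.99 - 0.44 = 0.55
Dr = 0.18 / 0.55 * 100
Dr = 32.73 %


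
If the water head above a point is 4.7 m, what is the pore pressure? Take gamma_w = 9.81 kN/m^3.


Result: 46.11 kPa

Derivation:
Using u = gamma_w * h_w
u = 9.81 * 4.7
u = 46.11 kPa


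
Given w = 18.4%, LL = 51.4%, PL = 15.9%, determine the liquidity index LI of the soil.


First compute the plasticity index:
PI = LL - PL = 51.4 - 15.9 = 35.5
Then compute the liquidity index:
LI = (w - PL) / PI
LI = (18.4 - 15.9) / 35.5
LI = 0.07


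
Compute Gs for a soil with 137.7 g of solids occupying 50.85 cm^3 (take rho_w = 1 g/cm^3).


Using Gs = m_s / (V_s * rho_w)
Since rho_w = 1 g/cm^3:
Gs = 137.7 / 50.85
Gs = 2.708


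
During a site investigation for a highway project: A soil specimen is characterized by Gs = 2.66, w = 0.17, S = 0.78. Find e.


Result: 0.5797

Derivation:
Using the relation e = Gs * w / S
e = 2.66 * 0.17 / 0.78
e = 0.5797


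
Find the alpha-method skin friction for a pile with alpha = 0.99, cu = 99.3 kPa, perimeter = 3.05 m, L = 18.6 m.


Using Qs = alpha * cu * perimeter * L
Qs = 0.99 * 99.3 * 3.05 * 18.6
Qs = 5576.96 kN


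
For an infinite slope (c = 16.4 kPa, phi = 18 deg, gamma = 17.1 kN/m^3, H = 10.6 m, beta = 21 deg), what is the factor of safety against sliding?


Using Fs = c / (gamma*H*sin(beta)*cos(beta)) + tan(phi)/tan(beta)
Cohesion contribution = 16.4 / (17.1*10.6*sin(21)*cos(21))
Cohesion contribution = 0.270434
Friction contribution = tan(18)/tan(21) = 0.846445
Fs = 0.270434 + 0.846445
Fs = 1.117


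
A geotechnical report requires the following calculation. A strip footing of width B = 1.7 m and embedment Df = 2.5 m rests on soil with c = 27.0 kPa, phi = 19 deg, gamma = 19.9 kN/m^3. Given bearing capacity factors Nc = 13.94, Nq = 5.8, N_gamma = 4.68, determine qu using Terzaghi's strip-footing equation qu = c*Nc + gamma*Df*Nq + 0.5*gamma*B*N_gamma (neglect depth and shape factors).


Compute qu = c*Nc + gamma*Df*Nq + 0.5*gamma*B*N_gamma
Term 1: 27.0 * 13.94 = 376.38
Term 2: 19.9 * 2.5 * 5.8 = 288.55
Term 3: 0.5 * 19.9 * 1.7 * 4.68 = 79.1622
qu = 376.38 + 288.55 + 79.1622
qu = 744.09 kPa


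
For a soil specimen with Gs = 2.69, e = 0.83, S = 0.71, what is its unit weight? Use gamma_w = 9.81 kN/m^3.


Using gamma = gamma_w * (Gs + S*e) / (1 + e)
Numerator: Gs + S*e = 2.69 + 0.71*0.83 = 3.2793
Denominator: 1 + e = 1 + 0.83 = 1.83
gamma = 9.81 * 3.2793 / 1.83
gamma = 17.579 kN/m^3


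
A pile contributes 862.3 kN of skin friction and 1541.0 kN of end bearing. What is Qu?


Using Qu = Qf + Qb
Qu = 862.3 + 1541.0
Qu = 2403.3 kN


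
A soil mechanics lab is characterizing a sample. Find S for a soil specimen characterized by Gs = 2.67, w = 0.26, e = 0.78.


Using S = Gs * w / e
S = 2.67 * 0.26 / 0.78
S = 0.89


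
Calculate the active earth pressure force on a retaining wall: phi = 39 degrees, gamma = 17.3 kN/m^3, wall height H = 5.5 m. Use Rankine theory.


Compute active earth pressure coefficient:
Ka = tan^2(45 - phi/2) = tan^2(25.5) = 0.227506
Compute active force:
Pa = 0.5 * Ka * gamma * H^2
Pa = 0.5 * 0.227506 * 17.3 * 5.5^2
Pa = 59.53 kN/m


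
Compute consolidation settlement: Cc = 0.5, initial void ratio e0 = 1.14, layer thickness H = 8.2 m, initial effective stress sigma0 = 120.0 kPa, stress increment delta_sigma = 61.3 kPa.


Using Sc = Cc * H / (1 + e0) * log10((sigma0 + delta_sigma) / sigma0)
Stress ratio = (120.0 + 61.3) / 120.0 = 1.51083
log10(1.51083) = 0.179217
Cc * H / (1 + e0) = 0.5 * 8.2 / (1 + 1.14) = 1.91589
Sc = 1.91589 * 0.179217
Sc = 0.3434 m


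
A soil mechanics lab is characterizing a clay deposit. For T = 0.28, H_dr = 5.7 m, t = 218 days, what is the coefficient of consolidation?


Result: 0.04173 m^2/day

Derivation:
Using cv = T * H_dr^2 / t
H_dr^2 = 5.7^2 = 32.49
cv = 0.28 * 32.49 / 218
cv = 0.04173 m^2/day


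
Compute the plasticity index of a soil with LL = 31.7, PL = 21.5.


Using PI = LL - PL
PI = 31.7 - 21.5
PI = 10.2


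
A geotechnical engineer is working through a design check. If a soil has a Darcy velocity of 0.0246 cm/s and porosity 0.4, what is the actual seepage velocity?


Result: 0.0615 cm/s

Derivation:
Using v_s = v_d / n
v_s = 0.0246 / 0.4
v_s = 0.0615 cm/s


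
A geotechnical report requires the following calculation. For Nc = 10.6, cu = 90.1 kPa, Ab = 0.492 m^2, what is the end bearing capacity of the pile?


Result: 469.89 kN

Derivation:
Using Qb = Nc * cu * Ab
Qb = 10.6 * 90.1 * 0.492
Qb = 469.89 kN


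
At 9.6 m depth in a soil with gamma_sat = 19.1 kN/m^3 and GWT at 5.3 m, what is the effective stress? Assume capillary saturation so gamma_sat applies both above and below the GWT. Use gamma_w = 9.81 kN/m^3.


Result: 141.18 kPa

Derivation:
Total stress = gamma_sat * depth
sigma = 19.1 * 9.6 = 183.36 kPa
Pore water pressure u = gamma_w * (depth - d_wt)
u = 9.81 * (9.6 - 5.3) = 42.183 kPa
Effective stress = sigma - u
sigma' = 183.36 - 42.183 = 141.18 kPa


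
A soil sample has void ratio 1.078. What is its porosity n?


Result: 0.5188

Derivation:
Using the relation n = e / (1 + e)
n = 1.078 / (1 + 1.078)
n = 1.078 / 2.078
n = 0.5188


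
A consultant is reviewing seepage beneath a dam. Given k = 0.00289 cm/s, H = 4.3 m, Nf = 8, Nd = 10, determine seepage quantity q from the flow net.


Convert k to m/s for unit consistency with H:
k = 0.00289 cm/s = 0.00289 / 100 m/s = 2.89e-05 m/s
Using q = k * H * Nf / Nd
Nf / Nd = 8 / 10 = 0.8
q = 2.89e-05 * 4.3 * 0.8
q = 9.942e-05 m^3/s per m


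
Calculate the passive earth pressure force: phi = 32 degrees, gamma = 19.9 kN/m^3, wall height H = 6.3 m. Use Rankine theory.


Compute passive earth pressure coefficient:
Kp = tan^2(45 + phi/2) = tan^2(61.0) = 3.254588
Compute passive force:
Pp = 0.5 * Kp * gamma * H^2
Pp = 0.5 * 3.254588 * 19.9 * 6.3^2
Pp = 1285.29 kN/m


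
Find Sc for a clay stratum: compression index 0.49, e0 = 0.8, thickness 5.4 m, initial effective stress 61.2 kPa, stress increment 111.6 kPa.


Using Sc = Cc * H / (1 + e0) * log10((sigma0 + delta_sigma) / sigma0)
Stress ratio = (61.2 + 111.6) / 61.2 = 2.82353
log10(2.82353) = 0.450792
Cc * H / (1 + e0) = 0.49 * 5.4 / (1 + 0.8) = 1.47
Sc = 1.47 * 0.450792
Sc = 0.6627 m


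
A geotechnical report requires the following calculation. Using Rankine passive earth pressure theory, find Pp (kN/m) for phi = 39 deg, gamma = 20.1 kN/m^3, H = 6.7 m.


Compute passive earth pressure coefficient:
Kp = tan^2(45 + phi/2) = tan^2(64.5) = 4.395495
Compute passive force:
Pp = 0.5 * Kp * gamma * H^2
Pp = 0.5 * 4.395495 * 20.1 * 6.7^2
Pp = 1983.0 kN/m


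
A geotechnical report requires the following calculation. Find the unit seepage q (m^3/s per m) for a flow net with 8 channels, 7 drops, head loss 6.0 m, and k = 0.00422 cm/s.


Convert k to m/s for unit consistency with H:
k = 0.00422 cm/s = 0.00422 / 100 m/s = 4.22e-05 m/s
Using q = k * H * Nf / Nd
Nf / Nd = 8 / 7 = 1.1429
q = 4.22e-05 * 6.0 * 1.1429
q = 0.0002894 m^3/s per m


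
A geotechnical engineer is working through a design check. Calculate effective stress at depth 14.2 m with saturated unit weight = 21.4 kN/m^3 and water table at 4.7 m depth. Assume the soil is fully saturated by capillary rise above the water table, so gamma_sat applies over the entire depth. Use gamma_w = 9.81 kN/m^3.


Total stress = gamma_sat * depth
sigma = 21.4 * 14.2 = 303.88 kPa
Pore water pressure u = gamma_w * (depth - d_wt)
u = 9.81 * (14.2 - 4.7) = 93.195 kPa
Effective stress = sigma - u
sigma' = 303.88 - 93.195 = 210.69 kPa


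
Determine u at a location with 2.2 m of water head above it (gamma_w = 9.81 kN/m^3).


Result: 21.58 kPa

Derivation:
Using u = gamma_w * h_w
u = 9.81 * 2.2
u = 21.58 kPa


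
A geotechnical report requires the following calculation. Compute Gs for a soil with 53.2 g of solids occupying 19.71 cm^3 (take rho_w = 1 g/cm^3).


Using Gs = m_s / (V_s * rho_w)
Since rho_w = 1 g/cm^3:
Gs = 53.2 / 19.71
Gs = 2.699


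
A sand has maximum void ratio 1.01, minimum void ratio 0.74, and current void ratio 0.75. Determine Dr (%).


Using Dr = (e_max - e) / (e_max - e_min) * 100
e_max - e = 1.01 - 0.75 = 0.26
e_max - e_min = 1.01 - 0.74 = 0.27
Dr = 0.26 / 0.27 * 100
Dr = 96.3 %


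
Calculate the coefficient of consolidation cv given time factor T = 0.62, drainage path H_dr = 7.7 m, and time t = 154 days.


Result: 0.2387 m^2/day

Derivation:
Using cv = T * H_dr^2 / t
H_dr^2 = 7.7^2 = 59.29
cv = 0.62 * 59.29 / 154
cv = 0.2387 m^2/day


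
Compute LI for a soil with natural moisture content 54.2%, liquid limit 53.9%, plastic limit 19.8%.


First compute the plasticity index:
PI = LL - PL = 53.9 - 19.8 = 34.1
Then compute the liquidity index:
LI = (w - PL) / PI
LI = (54.2 - 19.8) / 34.1
LI = 1.009


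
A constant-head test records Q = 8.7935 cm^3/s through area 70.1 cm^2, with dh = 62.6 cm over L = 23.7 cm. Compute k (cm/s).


Result: 0.047492 cm/s

Derivation:
Compute hydraulic gradient:
i = dh / L = 62.6 / 23.7 = 2.64135
Then apply Darcy's law:
k = Q / (A * i)
k = 8.7935 / (70.1 * 2.64135)
k = 8.7935 / 185.159
k = 0.047492 cm/s


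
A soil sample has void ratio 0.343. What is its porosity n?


Using the relation n = e / (1 + e)
n = 0.343 / (1 + 0.343)
n = 0.343 / 1.343
n = 0.2554


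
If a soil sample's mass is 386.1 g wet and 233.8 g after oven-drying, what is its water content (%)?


Using w = (m_wet - m_dry) / m_dry * 100
m_wet - m_dry = 386.1 - 233.8 = 152.3 g
w = 152.3 / 233.8 * 100
w = 65.14 %


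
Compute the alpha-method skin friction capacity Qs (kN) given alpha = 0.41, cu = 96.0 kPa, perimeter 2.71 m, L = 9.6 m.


Result: 1023.99 kN

Derivation:
Using Qs = alpha * cu * perimeter * L
Qs = 0.41 * 96.0 * 2.71 * 9.6
Qs = 1023.99 kN


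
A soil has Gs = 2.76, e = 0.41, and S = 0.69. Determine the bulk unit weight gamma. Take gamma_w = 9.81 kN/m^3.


Using gamma = gamma_w * (Gs + S*e) / (1 + e)
Numerator: Gs + S*e = 2.76 + 0.69*0.41 = 3.0429
Denominator: 1 + e = 1 + 0.41 = 1.41
gamma = 9.81 * 3.0429 / 1.41
gamma = 21.171 kN/m^3


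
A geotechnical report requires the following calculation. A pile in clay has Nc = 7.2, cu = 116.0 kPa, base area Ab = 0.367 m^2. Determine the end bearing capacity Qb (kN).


Result: 306.52 kN

Derivation:
Using Qb = Nc * cu * Ab
Qb = 7.2 * 116.0 * 0.367
Qb = 306.52 kN


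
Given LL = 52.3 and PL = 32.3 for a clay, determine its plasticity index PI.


Result: 20.0

Derivation:
Using PI = LL - PL
PI = 52.3 - 32.3
PI = 20.0


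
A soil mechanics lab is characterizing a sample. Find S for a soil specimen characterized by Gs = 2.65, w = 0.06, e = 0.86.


Result: 0.1849

Derivation:
Using S = Gs * w / e
S = 2.65 * 0.06 / 0.86
S = 0.1849


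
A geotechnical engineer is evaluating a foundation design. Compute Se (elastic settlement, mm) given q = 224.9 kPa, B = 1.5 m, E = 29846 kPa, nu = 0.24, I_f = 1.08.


Using Se = q * B * (1 - nu^2) * I_f / E
1 - nu^2 = 1 - 0.24^2 = 0.9424
Se = 224.9 * 1.5 * 0.9424 * 1.08 / 29846
Se = 0.011504 m
Convert to mm: Se = 0.011504 * 1000 = 11.504 mm


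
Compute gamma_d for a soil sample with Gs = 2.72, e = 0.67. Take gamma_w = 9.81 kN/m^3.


Using gamma_d = Gs * gamma_w / (1 + e)
gamma_d = 2.72 * 9.81 / (1 + 0.67)
gamma_d = 2.72 * 9.81 / 1.67
gamma_d = 15.978 kN/m^3


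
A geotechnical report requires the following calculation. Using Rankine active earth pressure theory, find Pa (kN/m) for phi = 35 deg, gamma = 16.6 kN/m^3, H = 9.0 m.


Result: 182.19 kN/m

Derivation:
Compute active earth pressure coefficient:
Ka = tan^2(45 - phi/2) = tan^2(27.5) = 0.27099
Compute active force:
Pa = 0.5 * Ka * gamma * H^2
Pa = 0.5 * 0.27099 * 16.6 * 9.0^2
Pa = 182.19 kN/m


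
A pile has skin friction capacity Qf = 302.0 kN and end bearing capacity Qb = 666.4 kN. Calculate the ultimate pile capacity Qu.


Using Qu = Qf + Qb
Qu = 302.0 + 666.4
Qu = 968.4 kN


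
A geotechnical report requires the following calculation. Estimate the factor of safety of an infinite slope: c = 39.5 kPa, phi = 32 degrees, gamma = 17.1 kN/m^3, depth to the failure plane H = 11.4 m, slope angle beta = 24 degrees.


Using Fs = c / (gamma*H*sin(beta)*cos(beta)) + tan(phi)/tan(beta)
Cohesion contribution = 39.5 / (17.1*11.4*sin(24)*cos(24))
Cohesion contribution = 0.545322
Friction contribution = tan(32)/tan(24) = 1.40348
Fs = 0.545322 + 1.40348
Fs = 1.949


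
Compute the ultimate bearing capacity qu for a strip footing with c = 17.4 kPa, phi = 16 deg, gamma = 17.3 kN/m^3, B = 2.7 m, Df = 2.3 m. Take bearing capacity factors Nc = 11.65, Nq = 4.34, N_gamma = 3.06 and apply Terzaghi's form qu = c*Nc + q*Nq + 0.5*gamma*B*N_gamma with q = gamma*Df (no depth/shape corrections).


Result: 446.86 kPa

Derivation:
Compute qu = c*Nc + gamma*Df*Nq + 0.5*gamma*B*N_gamma
Term 1: 17.4 * 11.65 = 202.71
Term 2: 17.3 * 2.3 * 4.34 = 172.6886
Term 3: 0.5 * 17.3 * 2.7 * 3.06 = 71.4663
qu = 202.71 + 172.6886 + 71.4663
qu = 446.86 kPa


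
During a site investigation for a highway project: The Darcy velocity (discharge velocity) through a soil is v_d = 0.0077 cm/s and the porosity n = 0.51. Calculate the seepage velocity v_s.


Using v_s = v_d / n
v_s = 0.0077 / 0.51
v_s = 0.0151 cm/s


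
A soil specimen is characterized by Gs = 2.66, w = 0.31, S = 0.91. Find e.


Result: 0.9062

Derivation:
Using the relation e = Gs * w / S
e = 2.66 * 0.31 / 0.91
e = 0.9062


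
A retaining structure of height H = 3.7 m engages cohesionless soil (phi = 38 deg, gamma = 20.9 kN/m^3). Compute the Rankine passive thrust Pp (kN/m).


Compute passive earth pressure coefficient:
Kp = tan^2(45 + phi/2) = tan^2(64.0) = 4.203746
Compute passive force:
Pp = 0.5 * Kp * gamma * H^2
Pp = 0.5 * 4.203746 * 20.9 * 3.7^2
Pp = 601.39 kN/m


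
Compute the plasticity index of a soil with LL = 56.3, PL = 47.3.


Using PI = LL - PL
PI = 56.3 - 47.3
PI = 9.0


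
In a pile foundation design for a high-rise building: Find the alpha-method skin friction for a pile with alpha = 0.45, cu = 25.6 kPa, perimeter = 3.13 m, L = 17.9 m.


Result: 645.43 kN

Derivation:
Using Qs = alpha * cu * perimeter * L
Qs = 0.45 * 25.6 * 3.13 * 17.9
Qs = 645.43 kN


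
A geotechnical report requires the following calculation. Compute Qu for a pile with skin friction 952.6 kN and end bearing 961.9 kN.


Using Qu = Qf + Qb
Qu = 952.6 + 961.9
Qu = 1914.5 kN


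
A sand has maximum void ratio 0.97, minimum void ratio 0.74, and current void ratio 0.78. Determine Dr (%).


Using Dr = (e_max - e) / (e_max - e_min) * 100
e_max - e = 0.97 - 0.78 = 0.19
e_max - e_min = 0.97 - 0.74 = 0.23
Dr = 0.19 / 0.23 * 100
Dr = 82.61 %


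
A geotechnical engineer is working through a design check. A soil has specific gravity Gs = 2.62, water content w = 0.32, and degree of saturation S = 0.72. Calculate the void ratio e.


Result: 1.1644

Derivation:
Using the relation e = Gs * w / S
e = 2.62 * 0.32 / 0.72
e = 1.1644


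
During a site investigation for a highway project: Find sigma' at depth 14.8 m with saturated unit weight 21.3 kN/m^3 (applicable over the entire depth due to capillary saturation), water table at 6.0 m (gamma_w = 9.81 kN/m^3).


Result: 228.91 kPa

Derivation:
Total stress = gamma_sat * depth
sigma = 21.3 * 14.8 = 315.24 kPa
Pore water pressure u = gamma_w * (depth - d_wt)
u = 9.81 * (14.8 - 6.0) = 86.328 kPa
Effective stress = sigma - u
sigma' = 315.24 - 86.328 = 228.91 kPa


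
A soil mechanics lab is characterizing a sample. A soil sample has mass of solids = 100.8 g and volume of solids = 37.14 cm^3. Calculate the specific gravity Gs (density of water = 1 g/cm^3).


Result: 2.714

Derivation:
Using Gs = m_s / (V_s * rho_w)
Since rho_w = 1 g/cm^3:
Gs = 100.8 / 37.14
Gs = 2.714


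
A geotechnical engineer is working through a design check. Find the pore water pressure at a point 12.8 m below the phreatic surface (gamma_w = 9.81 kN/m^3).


Using u = gamma_w * h_w
u = 9.81 * 12.8
u = 125.57 kPa
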